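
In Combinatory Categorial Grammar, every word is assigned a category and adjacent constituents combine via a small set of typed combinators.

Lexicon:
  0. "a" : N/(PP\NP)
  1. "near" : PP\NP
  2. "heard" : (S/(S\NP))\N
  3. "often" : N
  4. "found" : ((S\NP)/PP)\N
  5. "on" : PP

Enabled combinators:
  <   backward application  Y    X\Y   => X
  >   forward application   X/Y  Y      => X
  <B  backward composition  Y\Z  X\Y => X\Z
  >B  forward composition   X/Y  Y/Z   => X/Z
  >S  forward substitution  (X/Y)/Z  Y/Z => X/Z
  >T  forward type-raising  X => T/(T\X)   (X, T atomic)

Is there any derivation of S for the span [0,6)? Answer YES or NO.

[0,6] S   >
  [0,3] S/(S\NP)   <
    [0,2] N   >
      [0,1] "a" : N/(PP\NP)
      [1,2] "near" : PP\NP
    [2,3] "heard" : (S/(S\NP))\N
  [3,6] S\NP   >
    [3,5] (S\NP)/PP   <
      [3,4] "often" : N
      [4,5] "found" : ((S\NP)/PP)\N
    [5,6] "on" : PP

YES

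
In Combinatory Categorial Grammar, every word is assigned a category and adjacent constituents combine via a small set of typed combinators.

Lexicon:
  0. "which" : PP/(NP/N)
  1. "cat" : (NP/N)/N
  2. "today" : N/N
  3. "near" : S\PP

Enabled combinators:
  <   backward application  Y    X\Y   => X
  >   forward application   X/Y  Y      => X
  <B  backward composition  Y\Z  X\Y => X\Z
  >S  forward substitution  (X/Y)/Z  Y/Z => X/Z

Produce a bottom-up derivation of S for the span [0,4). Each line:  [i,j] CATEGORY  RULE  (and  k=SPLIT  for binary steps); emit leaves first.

[0,4] S   <
  [0,3] PP   >
    [0,1] "which" : PP/(NP/N)
    [1,3] NP/N   >S
      [1,2] "cat" : (NP/N)/N
      [2,3] "today" : N/N
  [3,4] "near" : S\PP

[0,1] PP/(NP/N)  lex  "which"
[1,2] (NP/N)/N  lex  "cat"
[2,3] N/N  lex  "today"
[1,3] NP/N  >S  k=2
[0,3] PP  >  k=1
[3,4] S\PP  lex  "near"
[0,4] S  <  k=3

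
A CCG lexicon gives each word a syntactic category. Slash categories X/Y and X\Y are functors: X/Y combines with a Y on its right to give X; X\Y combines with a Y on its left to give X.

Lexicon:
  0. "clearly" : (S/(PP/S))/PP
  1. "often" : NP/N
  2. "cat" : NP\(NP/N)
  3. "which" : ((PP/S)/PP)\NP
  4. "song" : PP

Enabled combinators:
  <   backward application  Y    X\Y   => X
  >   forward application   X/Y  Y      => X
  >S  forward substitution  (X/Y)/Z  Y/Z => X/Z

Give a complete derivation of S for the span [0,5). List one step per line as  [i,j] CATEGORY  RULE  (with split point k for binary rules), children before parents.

[0,5] S   >
  [0,4] S/PP   >S
    [0,1] "clearly" : (S/(PP/S))/PP
    [1,4] (PP/S)/PP   <
      [1,3] NP   <
        [1,2] "often" : NP/N
        [2,3] "cat" : NP\(NP/N)
      [3,4] "which" : ((PP/S)/PP)\NP
  [4,5] "song" : PP

[0,1] (S/(PP/S))/PP  lex  "clearly"
[1,2] NP/N  lex  "often"
[2,3] NP\(NP/N)  lex  "cat"
[1,3] NP  <  k=2
[3,4] ((PP/S)/PP)\NP  lex  "which"
[1,4] (PP/S)/PP  <  k=3
[0,4] S/PP  >S  k=1
[4,5] PP  lex  "song"
[0,5] S  >  k=4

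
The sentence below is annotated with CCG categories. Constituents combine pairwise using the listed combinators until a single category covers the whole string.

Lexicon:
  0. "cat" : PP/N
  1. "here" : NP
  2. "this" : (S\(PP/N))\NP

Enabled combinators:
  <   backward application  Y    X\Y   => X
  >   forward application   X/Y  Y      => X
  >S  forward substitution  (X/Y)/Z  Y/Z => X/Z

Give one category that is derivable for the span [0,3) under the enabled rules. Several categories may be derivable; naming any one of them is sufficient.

S

[0,3] S   <
  [0,1] "cat" : PP/N
  [1,3] S\(PP/N)   <
    [1,2] "here" : NP
    [2,3] "this" : (S\(PP/N))\NP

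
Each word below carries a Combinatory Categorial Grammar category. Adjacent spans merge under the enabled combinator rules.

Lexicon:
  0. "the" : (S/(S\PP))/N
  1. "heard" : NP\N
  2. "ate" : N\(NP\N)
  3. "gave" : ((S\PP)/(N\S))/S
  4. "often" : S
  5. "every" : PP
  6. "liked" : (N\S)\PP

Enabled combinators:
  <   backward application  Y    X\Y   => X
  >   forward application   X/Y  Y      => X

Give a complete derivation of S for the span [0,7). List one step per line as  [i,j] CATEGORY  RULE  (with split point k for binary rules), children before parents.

[0,7] S   >
  [0,3] S/(S\PP)   >
    [0,1] "the" : (S/(S\PP))/N
    [1,3] N   <
      [1,2] "heard" : NP\N
      [2,3] "ate" : N\(NP\N)
  [3,7] S\PP   >
    [3,5] (S\PP)/(N\S)   >
      [3,4] "gave" : ((S\PP)/(N\S))/S
      [4,5] "often" : S
    [5,7] N\S   <
      [5,6] "every" : PP
      [6,7] "liked" : (N\S)\PP

[0,1] (S/(S\PP))/N  lex  "the"
[1,2] NP\N  lex  "heard"
[2,3] N\(NP\N)  lex  "ate"
[1,3] N  <  k=2
[0,3] S/(S\PP)  >  k=1
[3,4] ((S\PP)/(N\S))/S  lex  "gave"
[4,5] S  lex  "often"
[3,5] (S\PP)/(N\S)  >  k=4
[5,6] PP  lex  "every"
[6,7] (N\S)\PP  lex  "liked"
[5,7] N\S  <  k=6
[3,7] S\PP  >  k=5
[0,7] S  >  k=3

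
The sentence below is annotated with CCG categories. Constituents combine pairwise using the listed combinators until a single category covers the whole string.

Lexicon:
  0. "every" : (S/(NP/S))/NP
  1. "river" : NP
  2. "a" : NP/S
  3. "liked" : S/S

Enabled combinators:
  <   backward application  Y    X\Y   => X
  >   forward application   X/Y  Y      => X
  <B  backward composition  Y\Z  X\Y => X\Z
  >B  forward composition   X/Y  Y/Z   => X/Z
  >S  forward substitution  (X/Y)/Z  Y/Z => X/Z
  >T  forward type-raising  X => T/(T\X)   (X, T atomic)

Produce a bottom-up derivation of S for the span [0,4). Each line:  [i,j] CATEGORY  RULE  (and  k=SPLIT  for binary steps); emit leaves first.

[0,1] (S/(NP/S))/NP  lex  "every"
[1,2] NP  lex  "river"
[0,2] S/(NP/S)  >  k=1
[2,3] NP/S  lex  "a"
[3,4] S/S  lex  "liked"
[2,4] NP/S  >B  k=3
[0,4] S  >  k=2

[0,4] S   >
  [0,2] S/(NP/S)   >
    [0,1] "every" : (S/(NP/S))/NP
    [1,2] "river" : NP
  [2,4] NP/S   >B
    [2,3] "a" : NP/S
    [3,4] "liked" : S/S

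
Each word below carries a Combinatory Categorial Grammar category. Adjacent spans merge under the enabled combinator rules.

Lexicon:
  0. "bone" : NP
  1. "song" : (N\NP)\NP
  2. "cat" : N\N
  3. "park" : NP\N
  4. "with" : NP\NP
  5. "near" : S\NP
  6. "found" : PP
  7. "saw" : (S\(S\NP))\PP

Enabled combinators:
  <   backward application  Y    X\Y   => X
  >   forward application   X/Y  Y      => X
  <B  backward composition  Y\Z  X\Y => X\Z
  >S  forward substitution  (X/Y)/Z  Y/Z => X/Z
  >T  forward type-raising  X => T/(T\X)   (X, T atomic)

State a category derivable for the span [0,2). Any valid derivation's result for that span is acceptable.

N\NP

[0,8] S   <
  [0,6] S\NP   <B
    [0,2] N\NP   <
      [0,1] "bone" : NP
      [1,2] "song" : (N\NP)\NP
    [2,6] S\N   <B
      [2,3] "cat" : N\N
      [3,6] S\N   <B
        [3,4] "park" : NP\N
        [4,6] S\NP   <B
          [4,5] "with" : NP\NP
          [5,6] "near" : S\NP
  [6,8] S\(S\NP)   <
    [6,7] "found" : PP
    [7,8] "saw" : (S\(S\NP))\PP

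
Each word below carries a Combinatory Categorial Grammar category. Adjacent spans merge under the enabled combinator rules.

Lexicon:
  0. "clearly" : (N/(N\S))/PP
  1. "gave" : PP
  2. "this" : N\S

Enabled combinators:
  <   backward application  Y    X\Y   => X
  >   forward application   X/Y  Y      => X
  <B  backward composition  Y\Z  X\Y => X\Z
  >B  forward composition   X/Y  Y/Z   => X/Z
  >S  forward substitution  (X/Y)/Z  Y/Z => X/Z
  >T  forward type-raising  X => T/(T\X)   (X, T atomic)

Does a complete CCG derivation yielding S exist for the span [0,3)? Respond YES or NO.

NO

(N/(N\S))/PP PP N\S
CKY chart[0,3] = {N, N/(N\N), NP/(NP\N), PP/(PP\N), S/(S\N)}; S ∉ chart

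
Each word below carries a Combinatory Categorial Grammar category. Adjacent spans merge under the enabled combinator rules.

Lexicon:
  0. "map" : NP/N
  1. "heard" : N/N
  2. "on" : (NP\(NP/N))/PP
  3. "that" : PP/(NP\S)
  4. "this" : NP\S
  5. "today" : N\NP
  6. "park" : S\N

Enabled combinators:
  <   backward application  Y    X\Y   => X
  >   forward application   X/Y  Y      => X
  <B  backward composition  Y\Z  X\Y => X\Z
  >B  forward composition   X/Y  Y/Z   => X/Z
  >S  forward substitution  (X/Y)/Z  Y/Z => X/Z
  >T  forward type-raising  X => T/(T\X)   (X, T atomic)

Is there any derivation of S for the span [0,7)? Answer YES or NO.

YES

[0,7] S   <
  [0,5] NP   <
    [0,2] NP/N   >B
      [0,1] "map" : NP/N
      [1,2] "heard" : N/N
    [2,5] NP\(NP/N)   >
      [2,3] "on" : (NP\(NP/N))/PP
      [3,5] PP   >
        [3,4] "that" : PP/(NP\S)
        [4,5] "this" : NP\S
  [5,7] S\NP   <B
    [5,6] "today" : N\NP
    [6,7] "park" : S\N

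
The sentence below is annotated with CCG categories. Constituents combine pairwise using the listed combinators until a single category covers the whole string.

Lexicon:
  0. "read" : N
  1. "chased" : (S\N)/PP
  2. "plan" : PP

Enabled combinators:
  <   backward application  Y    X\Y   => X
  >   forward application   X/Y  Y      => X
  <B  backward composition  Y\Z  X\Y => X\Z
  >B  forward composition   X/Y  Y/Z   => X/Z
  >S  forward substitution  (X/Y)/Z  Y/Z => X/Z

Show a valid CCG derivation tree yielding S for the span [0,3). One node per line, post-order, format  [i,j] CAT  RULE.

[0,3] S   <
  [0,1] "read" : N
  [1,3] S\N   >
    [1,2] "chased" : (S\N)/PP
    [2,3] "plan" : PP

[0,1] N  lex  "read"
[1,2] (S\N)/PP  lex  "chased"
[2,3] PP  lex  "plan"
[1,3] S\N  >  k=2
[0,3] S  <  k=1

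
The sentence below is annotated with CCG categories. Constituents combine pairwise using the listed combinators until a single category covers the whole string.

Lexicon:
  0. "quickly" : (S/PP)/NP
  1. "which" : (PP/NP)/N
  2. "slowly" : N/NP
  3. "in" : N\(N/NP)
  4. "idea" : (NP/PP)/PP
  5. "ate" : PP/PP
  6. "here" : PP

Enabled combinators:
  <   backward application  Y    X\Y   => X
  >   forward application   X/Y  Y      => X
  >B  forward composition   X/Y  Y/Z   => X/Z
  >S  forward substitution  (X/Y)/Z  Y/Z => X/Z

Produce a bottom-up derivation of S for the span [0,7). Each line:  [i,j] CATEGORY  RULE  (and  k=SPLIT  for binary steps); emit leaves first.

[0,7] S   >
  [0,4] S/NP   >S
    [0,1] "quickly" : (S/PP)/NP
    [1,4] PP/NP   >
      [1,2] "which" : (PP/NP)/N
      [2,4] N   <
        [2,3] "slowly" : N/NP
        [3,4] "in" : N\(N/NP)
  [4,7] NP   >
    [4,6] NP/PP   >S
      [4,5] "idea" : (NP/PP)/PP
      [5,6] "ate" : PP/PP
    [6,7] "here" : PP

[0,1] (S/PP)/NP  lex  "quickly"
[1,2] (PP/NP)/N  lex  "which"
[2,3] N/NP  lex  "slowly"
[3,4] N\(N/NP)  lex  "in"
[2,4] N  <  k=3
[1,4] PP/NP  >  k=2
[0,4] S/NP  >S  k=1
[4,5] (NP/PP)/PP  lex  "idea"
[5,6] PP/PP  lex  "ate"
[4,6] NP/PP  >S  k=5
[6,7] PP  lex  "here"
[4,7] NP  >  k=6
[0,7] S  >  k=4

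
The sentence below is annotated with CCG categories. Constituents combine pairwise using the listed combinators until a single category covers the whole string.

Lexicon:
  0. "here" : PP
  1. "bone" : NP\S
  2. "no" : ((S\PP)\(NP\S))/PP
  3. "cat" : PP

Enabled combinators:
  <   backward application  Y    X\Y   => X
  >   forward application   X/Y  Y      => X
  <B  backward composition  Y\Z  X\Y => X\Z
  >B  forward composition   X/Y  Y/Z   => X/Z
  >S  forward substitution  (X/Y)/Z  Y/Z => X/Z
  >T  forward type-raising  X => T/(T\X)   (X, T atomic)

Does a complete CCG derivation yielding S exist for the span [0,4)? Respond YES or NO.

YES

[0,4] S   >
  [0,1] S/(S\PP)   >T
    [0,1] "here" : PP
  [1,4] S\PP   <
    [1,2] "bone" : NP\S
    [2,4] (S\PP)\(NP\S)   >
      [2,3] "no" : ((S\PP)\(NP\S))/PP
      [3,4] "cat" : PP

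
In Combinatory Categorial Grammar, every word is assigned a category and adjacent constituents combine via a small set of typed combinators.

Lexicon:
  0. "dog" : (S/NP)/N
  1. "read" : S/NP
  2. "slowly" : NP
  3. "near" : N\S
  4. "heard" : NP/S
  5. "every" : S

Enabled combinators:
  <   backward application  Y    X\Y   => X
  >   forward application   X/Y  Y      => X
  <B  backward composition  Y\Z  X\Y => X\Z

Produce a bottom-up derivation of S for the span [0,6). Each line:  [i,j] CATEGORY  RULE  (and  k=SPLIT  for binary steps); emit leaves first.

[0,6] S   >
  [0,4] S/NP   >
    [0,1] "dog" : (S/NP)/N
    [1,4] N   <
      [1,3] S   >
        [1,2] "read" : S/NP
        [2,3] "slowly" : NP
      [3,4] "near" : N\S
  [4,6] NP   >
    [4,5] "heard" : NP/S
    [5,6] "every" : S

[0,1] (S/NP)/N  lex  "dog"
[1,2] S/NP  lex  "read"
[2,3] NP  lex  "slowly"
[1,3] S  >  k=2
[3,4] N\S  lex  "near"
[1,4] N  <  k=3
[0,4] S/NP  >  k=1
[4,5] NP/S  lex  "heard"
[5,6] S  lex  "every"
[4,6] NP  >  k=5
[0,6] S  >  k=4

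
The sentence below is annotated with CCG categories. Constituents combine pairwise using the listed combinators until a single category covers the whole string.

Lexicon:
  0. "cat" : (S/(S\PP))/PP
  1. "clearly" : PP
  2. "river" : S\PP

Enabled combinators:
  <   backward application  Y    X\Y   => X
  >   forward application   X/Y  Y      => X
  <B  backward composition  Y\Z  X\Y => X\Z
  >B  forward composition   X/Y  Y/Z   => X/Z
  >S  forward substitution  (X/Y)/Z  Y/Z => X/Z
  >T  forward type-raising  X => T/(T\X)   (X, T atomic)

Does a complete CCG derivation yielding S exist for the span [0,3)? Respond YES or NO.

[0,3] S   >
  [0,2] S/(S\PP)   >
    [0,1] "cat" : (S/(S\PP))/PP
    [1,2] "clearly" : PP
  [2,3] "river" : S\PP

YES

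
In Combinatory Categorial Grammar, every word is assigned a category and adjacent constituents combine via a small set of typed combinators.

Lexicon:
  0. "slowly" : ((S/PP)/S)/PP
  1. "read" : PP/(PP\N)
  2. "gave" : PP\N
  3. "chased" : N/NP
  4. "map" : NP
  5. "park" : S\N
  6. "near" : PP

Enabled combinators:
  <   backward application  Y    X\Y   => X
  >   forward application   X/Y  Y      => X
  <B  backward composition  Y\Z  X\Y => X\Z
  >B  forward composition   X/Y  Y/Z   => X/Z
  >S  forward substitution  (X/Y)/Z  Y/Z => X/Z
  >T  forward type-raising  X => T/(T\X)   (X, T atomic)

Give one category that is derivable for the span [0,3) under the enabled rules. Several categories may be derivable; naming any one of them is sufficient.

(S/PP)/S

[0,7] S   >
  [0,6] S/PP   >
    [0,3] (S/PP)/S   >
      [0,1] "slowly" : ((S/PP)/S)/PP
      [1,3] PP   >
        [1,2] "read" : PP/(PP\N)
        [2,3] "gave" : PP\N
    [3,6] S   <
      [3,5] N   >
        [3,4] "chased" : N/NP
        [4,5] "map" : NP
      [5,6] "park" : S\N
  [6,7] "near" : PP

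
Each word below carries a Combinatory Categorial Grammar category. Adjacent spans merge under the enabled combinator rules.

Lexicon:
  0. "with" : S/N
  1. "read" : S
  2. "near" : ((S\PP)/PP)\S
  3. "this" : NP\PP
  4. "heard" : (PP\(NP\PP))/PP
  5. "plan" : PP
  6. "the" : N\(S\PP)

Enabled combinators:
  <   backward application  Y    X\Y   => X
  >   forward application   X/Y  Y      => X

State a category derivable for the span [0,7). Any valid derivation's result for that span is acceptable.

[0,7] S   >
  [0,1] "with" : S/N
  [1,7] N   <
    [1,6] S\PP   >
      [1,3] (S\PP)/PP   <
        [1,2] "read" : S
        [2,3] "near" : ((S\PP)/PP)\S
      [3,6] PP   <
        [3,4] "this" : NP\PP
        [4,6] PP\(NP\PP)   >
          [4,5] "heard" : (PP\(NP\PP))/PP
          [5,6] "plan" : PP
    [6,7] "the" : N\(S\PP)

S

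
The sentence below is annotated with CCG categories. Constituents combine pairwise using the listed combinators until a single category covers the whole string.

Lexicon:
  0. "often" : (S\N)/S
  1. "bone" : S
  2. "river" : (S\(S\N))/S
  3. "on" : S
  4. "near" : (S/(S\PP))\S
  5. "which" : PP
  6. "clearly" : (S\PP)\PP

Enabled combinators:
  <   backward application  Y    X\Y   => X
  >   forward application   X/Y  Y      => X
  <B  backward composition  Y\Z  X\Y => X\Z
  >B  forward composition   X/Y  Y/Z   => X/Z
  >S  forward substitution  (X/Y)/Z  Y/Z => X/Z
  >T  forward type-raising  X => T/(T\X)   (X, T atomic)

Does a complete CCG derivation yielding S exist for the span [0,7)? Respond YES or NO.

[0,7] S   >
  [0,5] S/(S\PP)   <
    [0,4] S   <
      [0,2] S\N   >
        [0,1] "often" : (S\N)/S
        [1,2] "bone" : S
      [2,4] S\(S\N)   >
        [2,3] "river" : (S\(S\N))/S
        [3,4] "on" : S
    [4,5] "near" : (S/(S\PP))\S
  [5,7] S\PP   <
    [5,6] "which" : PP
    [6,7] "clearly" : (S\PP)\PP

YES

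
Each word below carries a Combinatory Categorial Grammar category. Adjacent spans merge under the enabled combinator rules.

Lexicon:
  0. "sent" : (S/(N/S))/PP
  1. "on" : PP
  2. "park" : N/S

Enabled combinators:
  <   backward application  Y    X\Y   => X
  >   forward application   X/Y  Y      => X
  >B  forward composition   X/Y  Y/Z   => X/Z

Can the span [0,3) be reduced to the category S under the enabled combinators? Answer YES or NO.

[0,3] S   >
  [0,2] S/(N/S)   >
    [0,1] "sent" : (S/(N/S))/PP
    [1,2] "on" : PP
  [2,3] "park" : N/S

YES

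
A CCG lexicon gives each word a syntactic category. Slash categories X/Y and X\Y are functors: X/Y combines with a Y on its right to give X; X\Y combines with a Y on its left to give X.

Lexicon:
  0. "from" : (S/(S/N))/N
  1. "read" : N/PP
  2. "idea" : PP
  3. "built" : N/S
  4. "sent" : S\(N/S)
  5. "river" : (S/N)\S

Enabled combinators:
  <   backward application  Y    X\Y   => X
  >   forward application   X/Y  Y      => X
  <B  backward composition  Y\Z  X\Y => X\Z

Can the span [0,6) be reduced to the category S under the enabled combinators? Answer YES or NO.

YES

[0,6] S   >
  [0,3] S/(S/N)   >
    [0,1] "from" : (S/(S/N))/N
    [1,3] N   >
      [1,2] "read" : N/PP
      [2,3] "idea" : PP
  [3,6] S/N   <
    [3,5] S   <
      [3,4] "built" : N/S
      [4,5] "sent" : S\(N/S)
    [5,6] "river" : (S/N)\S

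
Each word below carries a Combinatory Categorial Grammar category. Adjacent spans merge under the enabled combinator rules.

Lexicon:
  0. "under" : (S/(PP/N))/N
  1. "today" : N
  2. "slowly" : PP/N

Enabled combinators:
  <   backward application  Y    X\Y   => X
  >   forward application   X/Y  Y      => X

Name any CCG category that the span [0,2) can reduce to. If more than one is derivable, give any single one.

S/(PP/N)

[0,3] S   >
  [0,2] S/(PP/N)   >
    [0,1] "under" : (S/(PP/N))/N
    [1,2] "today" : N
  [2,3] "slowly" : PP/N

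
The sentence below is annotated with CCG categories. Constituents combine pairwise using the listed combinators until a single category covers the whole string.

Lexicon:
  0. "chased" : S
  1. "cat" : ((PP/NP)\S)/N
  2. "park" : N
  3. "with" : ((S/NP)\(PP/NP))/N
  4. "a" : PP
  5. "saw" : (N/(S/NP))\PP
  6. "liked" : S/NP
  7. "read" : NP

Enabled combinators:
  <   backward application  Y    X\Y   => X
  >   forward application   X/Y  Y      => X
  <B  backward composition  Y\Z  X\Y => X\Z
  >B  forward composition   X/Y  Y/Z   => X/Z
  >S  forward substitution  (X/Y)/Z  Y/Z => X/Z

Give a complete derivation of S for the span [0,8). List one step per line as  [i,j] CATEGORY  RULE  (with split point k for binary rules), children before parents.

[0,1] S  lex  "chased"
[1,2] ((PP/NP)\S)/N  lex  "cat"
[2,3] N  lex  "park"
[1,3] (PP/NP)\S  >  k=2
[0,3] PP/NP  <  k=1
[3,4] ((S/NP)\(PP/NP))/N  lex  "with"
[4,5] PP  lex  "a"
[5,6] (N/(S/NP))\PP  lex  "saw"
[4,6] N/(S/NP)  <  k=5
[6,7] S/NP  lex  "liked"
[4,7] N  >  k=6
[3,7] (S/NP)\(PP/NP)  >  k=4
[0,7] S/NP  <  k=3
[7,8] NP  lex  "read"
[0,8] S  >  k=7

[0,8] S   >
  [0,7] S/NP   <
    [0,3] PP/NP   <
      [0,1] "chased" : S
      [1,3] (PP/NP)\S   >
        [1,2] "cat" : ((PP/NP)\S)/N
        [2,3] "park" : N
    [3,7] (S/NP)\(PP/NP)   >
      [3,4] "with" : ((S/NP)\(PP/NP))/N
      [4,7] N   >
        [4,6] N/(S/NP)   <
          [4,5] "a" : PP
          [5,6] "saw" : (N/(S/NP))\PP
        [6,7] "liked" : S/NP
  [7,8] "read" : NP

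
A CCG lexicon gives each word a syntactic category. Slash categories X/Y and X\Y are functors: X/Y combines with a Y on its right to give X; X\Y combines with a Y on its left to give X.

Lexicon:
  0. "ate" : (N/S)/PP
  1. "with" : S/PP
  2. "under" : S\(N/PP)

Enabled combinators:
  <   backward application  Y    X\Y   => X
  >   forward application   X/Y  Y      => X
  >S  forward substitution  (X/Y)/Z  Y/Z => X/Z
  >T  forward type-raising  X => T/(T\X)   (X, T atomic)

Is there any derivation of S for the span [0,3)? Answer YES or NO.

YES

[0,3] S   <
  [0,2] N/PP   >S
    [0,1] "ate" : (N/S)/PP
    [1,2] "with" : S/PP
  [2,3] "under" : S\(N/PP)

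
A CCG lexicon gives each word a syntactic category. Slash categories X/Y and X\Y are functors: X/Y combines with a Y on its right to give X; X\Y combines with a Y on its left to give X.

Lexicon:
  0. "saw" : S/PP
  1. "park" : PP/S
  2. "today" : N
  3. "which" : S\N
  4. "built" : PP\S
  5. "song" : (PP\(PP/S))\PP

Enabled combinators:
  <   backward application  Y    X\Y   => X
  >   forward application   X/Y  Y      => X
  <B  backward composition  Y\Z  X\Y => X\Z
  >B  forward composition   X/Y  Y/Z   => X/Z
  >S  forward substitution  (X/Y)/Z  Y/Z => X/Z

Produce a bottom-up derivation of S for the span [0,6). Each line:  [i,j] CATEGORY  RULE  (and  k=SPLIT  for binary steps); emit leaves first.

[0,1] S/PP  lex  "saw"
[1,2] PP/S  lex  "park"
[2,3] N  lex  "today"
[3,4] S\N  lex  "which"
[2,4] S  <  k=3
[4,5] PP\S  lex  "built"
[2,5] PP  <  k=4
[5,6] (PP\(PP/S))\PP  lex  "song"
[2,6] PP\(PP/S)  <  k=5
[1,6] PP  <  k=2
[0,6] S  >  k=1

[0,6] S   >
  [0,1] "saw" : S/PP
  [1,6] PP   <
    [1,2] "park" : PP/S
    [2,6] PP\(PP/S)   <
      [2,5] PP   <
        [2,4] S   <
          [2,3] "today" : N
          [3,4] "which" : S\N
        [4,5] "built" : PP\S
      [5,6] "song" : (PP\(PP/S))\PP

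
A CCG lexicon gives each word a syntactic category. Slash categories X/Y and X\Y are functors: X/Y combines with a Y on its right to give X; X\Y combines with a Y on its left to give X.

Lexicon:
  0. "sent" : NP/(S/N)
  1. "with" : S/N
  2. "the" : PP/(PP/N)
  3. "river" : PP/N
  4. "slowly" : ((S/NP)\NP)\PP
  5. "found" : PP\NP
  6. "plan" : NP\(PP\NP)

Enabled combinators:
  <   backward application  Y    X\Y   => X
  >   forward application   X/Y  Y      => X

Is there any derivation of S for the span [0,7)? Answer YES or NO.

YES

[0,7] S   >
  [0,5] S/NP   <
    [0,2] NP   >
      [0,1] "sent" : NP/(S/N)
      [1,2] "with" : S/N
    [2,5] (S/NP)\NP   <
      [2,4] PP   >
        [2,3] "the" : PP/(PP/N)
        [3,4] "river" : PP/N
      [4,5] "slowly" : ((S/NP)\NP)\PP
  [5,7] NP   <
    [5,6] "found" : PP\NP
    [6,7] "plan" : NP\(PP\NP)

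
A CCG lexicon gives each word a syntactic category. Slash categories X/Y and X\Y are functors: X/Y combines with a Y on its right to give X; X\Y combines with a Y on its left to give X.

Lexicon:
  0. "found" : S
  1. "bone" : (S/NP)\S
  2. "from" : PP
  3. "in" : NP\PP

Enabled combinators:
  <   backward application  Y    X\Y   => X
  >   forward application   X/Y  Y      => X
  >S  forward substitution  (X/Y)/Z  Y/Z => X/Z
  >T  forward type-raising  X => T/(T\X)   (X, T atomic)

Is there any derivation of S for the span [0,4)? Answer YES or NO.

YES

[0,4] S   >
  [0,2] S/NP   <
    [0,1] "found" : S
    [1,2] "bone" : (S/NP)\S
  [2,4] NP   <
    [2,3] "from" : PP
    [3,4] "in" : NP\PP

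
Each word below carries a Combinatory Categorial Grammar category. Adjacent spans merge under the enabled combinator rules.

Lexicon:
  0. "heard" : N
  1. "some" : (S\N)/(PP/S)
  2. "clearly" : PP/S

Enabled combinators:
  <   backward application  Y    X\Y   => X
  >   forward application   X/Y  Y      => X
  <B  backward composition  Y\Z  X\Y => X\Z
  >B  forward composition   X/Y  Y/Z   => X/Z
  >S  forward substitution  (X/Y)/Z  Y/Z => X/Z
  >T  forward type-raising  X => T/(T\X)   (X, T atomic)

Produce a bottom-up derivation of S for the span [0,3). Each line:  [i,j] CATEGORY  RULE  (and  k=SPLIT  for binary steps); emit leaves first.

[0,3] S   <
  [0,1] "heard" : N
  [1,3] S\N   >
    [1,2] "some" : (S\N)/(PP/S)
    [2,3] "clearly" : PP/S

[0,1] N  lex  "heard"
[1,2] (S\N)/(PP/S)  lex  "some"
[2,3] PP/S  lex  "clearly"
[1,3] S\N  >  k=2
[0,3] S  <  k=1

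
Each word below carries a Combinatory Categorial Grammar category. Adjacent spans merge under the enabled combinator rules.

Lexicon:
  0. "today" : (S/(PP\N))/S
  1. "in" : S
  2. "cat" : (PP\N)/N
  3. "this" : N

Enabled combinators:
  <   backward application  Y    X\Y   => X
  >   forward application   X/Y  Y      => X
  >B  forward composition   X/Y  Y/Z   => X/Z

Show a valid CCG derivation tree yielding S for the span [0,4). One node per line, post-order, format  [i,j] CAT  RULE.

[0,4] S   >
  [0,3] S/N   >B
    [0,2] S/(PP\N)   >
      [0,1] "today" : (S/(PP\N))/S
      [1,2] "in" : S
    [2,3] "cat" : (PP\N)/N
  [3,4] "this" : N

[0,1] (S/(PP\N))/S  lex  "today"
[1,2] S  lex  "in"
[0,2] S/(PP\N)  >  k=1
[2,3] (PP\N)/N  lex  "cat"
[0,3] S/N  >B  k=2
[3,4] N  lex  "this"
[0,4] S  >  k=3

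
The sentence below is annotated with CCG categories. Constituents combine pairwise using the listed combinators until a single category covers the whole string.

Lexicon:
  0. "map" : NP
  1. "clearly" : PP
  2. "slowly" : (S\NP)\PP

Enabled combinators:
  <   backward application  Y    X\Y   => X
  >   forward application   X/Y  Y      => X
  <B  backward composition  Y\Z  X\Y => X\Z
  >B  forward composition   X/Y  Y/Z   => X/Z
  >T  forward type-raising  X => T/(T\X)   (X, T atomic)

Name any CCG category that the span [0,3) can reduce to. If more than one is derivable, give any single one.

[0,3] S   <
  [0,1] "map" : NP
  [1,3] S\NP   <
    [1,2] "clearly" : PP
    [2,3] "slowly" : (S\NP)\PP

S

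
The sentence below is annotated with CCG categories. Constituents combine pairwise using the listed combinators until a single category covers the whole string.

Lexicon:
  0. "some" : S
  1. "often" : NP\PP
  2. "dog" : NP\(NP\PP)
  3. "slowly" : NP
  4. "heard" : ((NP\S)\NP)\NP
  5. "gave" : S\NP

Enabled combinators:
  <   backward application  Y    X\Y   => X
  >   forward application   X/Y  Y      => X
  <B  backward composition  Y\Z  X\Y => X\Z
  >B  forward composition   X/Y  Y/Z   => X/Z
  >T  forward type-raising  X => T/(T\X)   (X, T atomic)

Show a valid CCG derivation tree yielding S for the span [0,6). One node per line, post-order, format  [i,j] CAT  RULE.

[0,1] S  lex  "some"
[1,2] NP\PP  lex  "often"
[2,3] NP\(NP\PP)  lex  "dog"
[1,3] NP  <  k=2
[3,4] NP  lex  "slowly"
[4,5] ((NP\S)\NP)\NP  lex  "heard"
[3,5] (NP\S)\NP  <  k=4
[1,5] NP\S  <  k=3
[0,5] NP  <  k=1
[5,6] S\NP  lex  "gave"
[0,6] S  <  k=5

[0,6] S   <
  [0,5] NP   <
    [0,1] "some" : S
    [1,5] NP\S   <
      [1,3] NP   <
        [1,2] "often" : NP\PP
        [2,3] "dog" : NP\(NP\PP)
      [3,5] (NP\S)\NP   <
        [3,4] "slowly" : NP
        [4,5] "heard" : ((NP\S)\NP)\NP
  [5,6] "gave" : S\NP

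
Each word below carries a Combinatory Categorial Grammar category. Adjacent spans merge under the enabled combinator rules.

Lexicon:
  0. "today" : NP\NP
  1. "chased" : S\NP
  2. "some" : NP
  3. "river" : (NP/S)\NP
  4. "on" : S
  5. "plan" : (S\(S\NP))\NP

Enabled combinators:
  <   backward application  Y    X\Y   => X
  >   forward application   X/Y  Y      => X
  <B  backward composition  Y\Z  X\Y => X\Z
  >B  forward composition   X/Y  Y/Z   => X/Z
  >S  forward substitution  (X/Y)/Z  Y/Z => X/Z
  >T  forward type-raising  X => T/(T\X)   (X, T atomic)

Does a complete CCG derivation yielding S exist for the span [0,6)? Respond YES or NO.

YES

[0,6] S   <
  [0,2] S\NP   <B
    [0,1] "today" : NP\NP
    [1,2] "chased" : S\NP
  [2,6] S\(S\NP)   <
    [2,5] NP   >
      [2,4] NP/S   <
        [2,3] "some" : NP
        [3,4] "river" : (NP/S)\NP
      [4,5] "on" : S
    [5,6] "plan" : (S\(S\NP))\NP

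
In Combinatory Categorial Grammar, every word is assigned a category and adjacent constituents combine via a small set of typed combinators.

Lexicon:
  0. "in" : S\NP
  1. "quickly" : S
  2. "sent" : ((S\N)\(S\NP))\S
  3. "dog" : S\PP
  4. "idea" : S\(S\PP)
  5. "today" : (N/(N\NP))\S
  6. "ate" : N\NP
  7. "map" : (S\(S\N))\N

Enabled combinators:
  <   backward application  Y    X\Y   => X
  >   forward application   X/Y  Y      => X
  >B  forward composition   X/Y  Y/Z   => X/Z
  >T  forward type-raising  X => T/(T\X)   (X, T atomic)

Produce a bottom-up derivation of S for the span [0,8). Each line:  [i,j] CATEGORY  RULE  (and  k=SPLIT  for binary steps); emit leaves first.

[0,8] S   <
  [0,3] S\N   <
    [0,1] "in" : S\NP
    [1,3] (S\N)\(S\NP)   <
      [1,2] "quickly" : S
      [2,3] "sent" : ((S\N)\(S\NP))\S
  [3,8] S\(S\N)   <
    [3,7] N   >
      [3,6] N/(N\NP)   <
        [3,5] S   <
          [3,4] "dog" : S\PP
          [4,5] "idea" : S\(S\PP)
        [5,6] "today" : (N/(N\NP))\S
      [6,7] "ate" : N\NP
    [7,8] "map" : (S\(S\N))\N

[0,1] S\NP  lex  "in"
[1,2] S  lex  "quickly"
[2,3] ((S\N)\(S\NP))\S  lex  "sent"
[1,3] (S\N)\(S\NP)  <  k=2
[0,3] S\N  <  k=1
[3,4] S\PP  lex  "dog"
[4,5] S\(S\PP)  lex  "idea"
[3,5] S  <  k=4
[5,6] (N/(N\NP))\S  lex  "today"
[3,6] N/(N\NP)  <  k=5
[6,7] N\NP  lex  "ate"
[3,7] N  >  k=6
[7,8] (S\(S\N))\N  lex  "map"
[3,8] S\(S\N)  <  k=7
[0,8] S  <  k=3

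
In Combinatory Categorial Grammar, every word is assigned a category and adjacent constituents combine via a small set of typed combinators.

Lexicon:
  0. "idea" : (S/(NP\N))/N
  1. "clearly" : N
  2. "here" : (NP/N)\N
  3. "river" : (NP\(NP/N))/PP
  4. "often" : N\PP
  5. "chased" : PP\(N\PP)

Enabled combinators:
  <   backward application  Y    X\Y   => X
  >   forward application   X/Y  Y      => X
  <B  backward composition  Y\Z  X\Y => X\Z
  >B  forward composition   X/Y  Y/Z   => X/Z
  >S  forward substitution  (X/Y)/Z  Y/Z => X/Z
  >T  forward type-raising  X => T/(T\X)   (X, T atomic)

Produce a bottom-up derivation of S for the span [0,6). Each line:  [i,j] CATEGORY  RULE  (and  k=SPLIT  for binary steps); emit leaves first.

[0,6] S   >
  [0,2] S/(NP\N)   >
    [0,1] "idea" : (S/(NP\N))/N
    [1,2] "clearly" : N
  [2,6] NP\N   <B
    [2,3] "here" : (NP/N)\N
    [3,6] NP\(NP/N)   >
      [3,4] "river" : (NP\(NP/N))/PP
      [4,6] PP   <
        [4,5] "often" : N\PP
        [5,6] "chased" : PP\(N\PP)

[0,1] (S/(NP\N))/N  lex  "idea"
[1,2] N  lex  "clearly"
[0,2] S/(NP\N)  >  k=1
[2,3] (NP/N)\N  lex  "here"
[3,4] (NP\(NP/N))/PP  lex  "river"
[4,5] N\PP  lex  "often"
[5,6] PP\(N\PP)  lex  "chased"
[4,6] PP  <  k=5
[3,6] NP\(NP/N)  >  k=4
[2,6] NP\N  <B  k=3
[0,6] S  >  k=2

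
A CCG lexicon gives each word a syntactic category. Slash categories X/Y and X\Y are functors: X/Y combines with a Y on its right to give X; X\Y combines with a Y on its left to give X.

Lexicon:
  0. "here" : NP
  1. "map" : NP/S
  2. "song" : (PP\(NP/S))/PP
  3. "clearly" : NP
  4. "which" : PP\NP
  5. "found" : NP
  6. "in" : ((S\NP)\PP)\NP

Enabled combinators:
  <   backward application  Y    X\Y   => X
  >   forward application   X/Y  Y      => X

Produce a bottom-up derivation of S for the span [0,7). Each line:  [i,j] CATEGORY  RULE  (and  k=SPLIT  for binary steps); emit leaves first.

[0,1] NP  lex  "here"
[1,2] NP/S  lex  "map"
[2,3] (PP\(NP/S))/PP  lex  "song"
[3,4] NP  lex  "clearly"
[4,5] PP\NP  lex  "which"
[3,5] PP  <  k=4
[2,5] PP\(NP/S)  >  k=3
[1,5] PP  <  k=2
[5,6] NP  lex  "found"
[6,7] ((S\NP)\PP)\NP  lex  "in"
[5,7] (S\NP)\PP  <  k=6
[1,7] S\NP  <  k=5
[0,7] S  <  k=1

[0,7] S   <
  [0,1] "here" : NP
  [1,7] S\NP   <
    [1,5] PP   <
      [1,2] "map" : NP/S
      [2,5] PP\(NP/S)   >
        [2,3] "song" : (PP\(NP/S))/PP
        [3,5] PP   <
          [3,4] "clearly" : NP
          [4,5] "which" : PP\NP
    [5,7] (S\NP)\PP   <
      [5,6] "found" : NP
      [6,7] "in" : ((S\NP)\PP)\NP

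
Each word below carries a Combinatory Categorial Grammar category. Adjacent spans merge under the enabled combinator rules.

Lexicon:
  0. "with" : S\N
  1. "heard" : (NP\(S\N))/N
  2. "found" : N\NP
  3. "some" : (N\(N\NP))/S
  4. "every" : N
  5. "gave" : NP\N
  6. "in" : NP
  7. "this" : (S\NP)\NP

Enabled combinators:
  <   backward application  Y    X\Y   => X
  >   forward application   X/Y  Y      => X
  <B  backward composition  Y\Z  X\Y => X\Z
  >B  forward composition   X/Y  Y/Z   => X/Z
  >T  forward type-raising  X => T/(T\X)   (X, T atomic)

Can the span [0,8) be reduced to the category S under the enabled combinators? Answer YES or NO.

NO

S\N (NP\(S\N))/N N\NP (N\(N\NP))/S N NP\N NP (S\NP)\NP
CKY chart[0,8] = {N/(N\NP), NP, NP/(NP\NP), PP/(PP\NP), S/(S\NP)}; S ∉ chart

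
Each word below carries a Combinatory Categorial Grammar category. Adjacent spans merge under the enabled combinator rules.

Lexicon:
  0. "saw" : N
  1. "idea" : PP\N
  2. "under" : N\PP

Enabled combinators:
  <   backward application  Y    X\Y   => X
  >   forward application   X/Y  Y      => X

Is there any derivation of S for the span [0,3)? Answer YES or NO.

NO

N PP\N N\PP
CKY chart[0,3] = {N}; S ∉ chart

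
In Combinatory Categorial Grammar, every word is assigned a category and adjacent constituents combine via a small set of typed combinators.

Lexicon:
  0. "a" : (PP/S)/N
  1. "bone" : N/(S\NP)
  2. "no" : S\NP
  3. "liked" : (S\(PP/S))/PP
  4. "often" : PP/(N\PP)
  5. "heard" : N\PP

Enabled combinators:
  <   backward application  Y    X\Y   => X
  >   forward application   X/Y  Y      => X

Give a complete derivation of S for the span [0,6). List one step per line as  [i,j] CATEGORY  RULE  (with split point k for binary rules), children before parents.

[0,1] (PP/S)/N  lex  "a"
[1,2] N/(S\NP)  lex  "bone"
[2,3] S\NP  lex  "no"
[1,3] N  >  k=2
[0,3] PP/S  >  k=1
[3,4] (S\(PP/S))/PP  lex  "liked"
[4,5] PP/(N\PP)  lex  "often"
[5,6] N\PP  lex  "heard"
[4,6] PP  >  k=5
[3,6] S\(PP/S)  >  k=4
[0,6] S  <  k=3

[0,6] S   <
  [0,3] PP/S   >
    [0,1] "a" : (PP/S)/N
    [1,3] N   >
      [1,2] "bone" : N/(S\NP)
      [2,3] "no" : S\NP
  [3,6] S\(PP/S)   >
    [3,4] "liked" : (S\(PP/S))/PP
    [4,6] PP   >
      [4,5] "often" : PP/(N\PP)
      [5,6] "heard" : N\PP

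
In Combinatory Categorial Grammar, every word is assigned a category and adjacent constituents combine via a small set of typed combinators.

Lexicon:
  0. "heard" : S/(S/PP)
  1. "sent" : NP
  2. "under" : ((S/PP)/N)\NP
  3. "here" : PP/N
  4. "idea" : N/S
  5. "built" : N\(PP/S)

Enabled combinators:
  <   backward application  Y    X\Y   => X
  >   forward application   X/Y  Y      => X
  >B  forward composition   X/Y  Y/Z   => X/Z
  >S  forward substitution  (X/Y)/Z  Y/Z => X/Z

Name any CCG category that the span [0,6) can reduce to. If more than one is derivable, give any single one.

S

[0,6] S   >
  [0,3] S/N   >B
    [0,1] "heard" : S/(S/PP)
    [1,3] (S/PP)/N   <
      [1,2] "sent" : NP
      [2,3] "under" : ((S/PP)/N)\NP
  [3,6] N   <
    [3,5] PP/S   >B
      [3,4] "here" : PP/N
      [4,5] "idea" : N/S
    [5,6] "built" : N\(PP/S)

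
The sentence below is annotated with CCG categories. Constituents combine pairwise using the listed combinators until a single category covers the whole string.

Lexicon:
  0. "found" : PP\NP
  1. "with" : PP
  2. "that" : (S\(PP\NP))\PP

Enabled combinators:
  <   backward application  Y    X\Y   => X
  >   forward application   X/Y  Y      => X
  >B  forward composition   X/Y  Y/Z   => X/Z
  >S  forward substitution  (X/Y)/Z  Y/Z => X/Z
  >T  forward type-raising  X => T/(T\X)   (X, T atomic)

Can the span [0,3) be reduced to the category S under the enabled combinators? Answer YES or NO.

YES

[0,3] S   <
  [0,1] "found" : PP\NP
  [1,3] S\(PP\NP)   <
    [1,2] "with" : PP
    [2,3] "that" : (S\(PP\NP))\PP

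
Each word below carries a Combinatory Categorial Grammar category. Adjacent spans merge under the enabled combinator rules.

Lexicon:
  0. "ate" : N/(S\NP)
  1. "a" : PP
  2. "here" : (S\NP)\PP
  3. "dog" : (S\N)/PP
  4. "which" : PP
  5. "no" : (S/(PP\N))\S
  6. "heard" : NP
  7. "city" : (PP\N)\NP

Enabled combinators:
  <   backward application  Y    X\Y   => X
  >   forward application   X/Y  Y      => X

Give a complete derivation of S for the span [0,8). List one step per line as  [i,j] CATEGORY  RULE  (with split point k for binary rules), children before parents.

[0,8] S   >
  [0,6] S/(PP\N)   <
    [0,5] S   <
      [0,3] N   >
        [0,1] "ate" : N/(S\NP)
        [1,3] S\NP   <
          [1,2] "a" : PP
          [2,3] "here" : (S\NP)\PP
      [3,5] S\N   >
        [3,4] "dog" : (S\N)/PP
        [4,5] "which" : PP
    [5,6] "no" : (S/(PP\N))\S
  [6,8] PP\N   <
    [6,7] "heard" : NP
    [7,8] "city" : (PP\N)\NP

[0,1] N/(S\NP)  lex  "ate"
[1,2] PP  lex  "a"
[2,3] (S\NP)\PP  lex  "here"
[1,3] S\NP  <  k=2
[0,3] N  >  k=1
[3,4] (S\N)/PP  lex  "dog"
[4,5] PP  lex  "which"
[3,5] S\N  >  k=4
[0,5] S  <  k=3
[5,6] (S/(PP\N))\S  lex  "no"
[0,6] S/(PP\N)  <  k=5
[6,7] NP  lex  "heard"
[7,8] (PP\N)\NP  lex  "city"
[6,8] PP\N  <  k=7
[0,8] S  >  k=6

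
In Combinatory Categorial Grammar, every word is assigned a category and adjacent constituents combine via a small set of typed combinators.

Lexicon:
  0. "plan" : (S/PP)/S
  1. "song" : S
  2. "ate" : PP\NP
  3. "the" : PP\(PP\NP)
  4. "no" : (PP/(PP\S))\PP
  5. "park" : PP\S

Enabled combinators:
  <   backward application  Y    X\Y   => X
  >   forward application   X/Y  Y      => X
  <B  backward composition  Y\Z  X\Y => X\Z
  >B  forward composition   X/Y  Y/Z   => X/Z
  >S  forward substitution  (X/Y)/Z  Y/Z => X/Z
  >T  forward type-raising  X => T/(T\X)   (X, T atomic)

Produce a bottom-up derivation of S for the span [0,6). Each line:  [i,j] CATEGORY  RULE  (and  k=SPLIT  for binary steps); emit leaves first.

[0,6] S   >
  [0,2] S/PP   >
    [0,1] "plan" : (S/PP)/S
    [1,2] "song" : S
  [2,6] PP   >
    [2,5] PP/(PP\S)   <
      [2,4] PP   <
        [2,3] "ate" : PP\NP
        [3,4] "the" : PP\(PP\NP)
      [4,5] "no" : (PP/(PP\S))\PP
    [5,6] "park" : PP\S

[0,1] (S/PP)/S  lex  "plan"
[1,2] S  lex  "song"
[0,2] S/PP  >  k=1
[2,3] PP\NP  lex  "ate"
[3,4] PP\(PP\NP)  lex  "the"
[2,4] PP  <  k=3
[4,5] (PP/(PP\S))\PP  lex  "no"
[2,5] PP/(PP\S)  <  k=4
[5,6] PP\S  lex  "park"
[2,6] PP  >  k=5
[0,6] S  >  k=2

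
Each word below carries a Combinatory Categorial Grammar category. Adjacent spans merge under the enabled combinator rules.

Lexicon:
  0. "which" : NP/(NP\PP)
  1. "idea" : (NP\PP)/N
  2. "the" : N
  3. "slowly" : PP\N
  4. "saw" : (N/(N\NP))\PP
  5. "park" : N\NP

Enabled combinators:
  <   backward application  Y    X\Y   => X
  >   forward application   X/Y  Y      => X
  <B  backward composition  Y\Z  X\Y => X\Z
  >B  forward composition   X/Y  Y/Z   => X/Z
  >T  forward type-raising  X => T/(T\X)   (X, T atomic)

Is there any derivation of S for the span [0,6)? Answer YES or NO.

NO

NP/(NP\PP) (NP\PP)/N N PP\N (N/(N\NP))\PP N\NP
CKY chart[0,6] = {N/(N\NP), NP, NP/(NP\NP), NP/(N\N), PP/(PP\NP), S/(S\NP)}; S ∉ chart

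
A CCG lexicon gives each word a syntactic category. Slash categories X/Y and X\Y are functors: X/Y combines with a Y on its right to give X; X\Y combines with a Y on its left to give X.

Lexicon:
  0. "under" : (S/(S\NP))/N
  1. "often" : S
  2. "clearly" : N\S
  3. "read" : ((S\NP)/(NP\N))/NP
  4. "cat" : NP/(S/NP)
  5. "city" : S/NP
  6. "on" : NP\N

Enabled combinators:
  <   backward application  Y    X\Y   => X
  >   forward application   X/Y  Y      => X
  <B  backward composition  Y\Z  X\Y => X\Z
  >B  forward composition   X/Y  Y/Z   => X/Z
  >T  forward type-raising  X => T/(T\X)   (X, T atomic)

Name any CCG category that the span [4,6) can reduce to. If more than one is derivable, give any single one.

[0,7] S   >
  [0,3] S/(S\NP)   >
    [0,1] "under" : (S/(S\NP))/N
    [1,3] N   >
      [1,2] N/(N\S)   >T
        [1,2] "often" : S
      [2,3] "clearly" : N\S
  [3,7] S\NP   >
    [3,6] (S\NP)/(NP\N)   >
      [3,4] "read" : ((S\NP)/(NP\N))/NP
      [4,6] NP   >
        [4,5] "cat" : NP/(S/NP)
        [5,6] "city" : S/NP
    [6,7] "on" : NP\N

NP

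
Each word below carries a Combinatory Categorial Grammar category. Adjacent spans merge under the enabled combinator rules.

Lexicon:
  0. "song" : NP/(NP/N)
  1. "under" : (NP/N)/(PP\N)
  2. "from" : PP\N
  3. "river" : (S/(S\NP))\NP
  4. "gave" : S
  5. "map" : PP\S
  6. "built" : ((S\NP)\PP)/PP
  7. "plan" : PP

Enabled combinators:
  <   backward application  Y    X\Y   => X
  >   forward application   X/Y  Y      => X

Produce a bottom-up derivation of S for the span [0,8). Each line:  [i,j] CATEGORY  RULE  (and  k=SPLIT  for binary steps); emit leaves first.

[0,8] S   >
  [0,4] S/(S\NP)   <
    [0,3] NP   >
      [0,1] "song" : NP/(NP/N)
      [1,3] NP/N   >
        [1,2] "under" : (NP/N)/(PP\N)
        [2,3] "from" : PP\N
    [3,4] "river" : (S/(S\NP))\NP
  [4,8] S\NP   <
    [4,6] PP   <
      [4,5] "gave" : S
      [5,6] "map" : PP\S
    [6,8] (S\NP)\PP   >
      [6,7] "built" : ((S\NP)\PP)/PP
      [7,8] "plan" : PP

[0,1] NP/(NP/N)  lex  "song"
[1,2] (NP/N)/(PP\N)  lex  "under"
[2,3] PP\N  lex  "from"
[1,3] NP/N  >  k=2
[0,3] NP  >  k=1
[3,4] (S/(S\NP))\NP  lex  "river"
[0,4] S/(S\NP)  <  k=3
[4,5] S  lex  "gave"
[5,6] PP\S  lex  "map"
[4,6] PP  <  k=5
[6,7] ((S\NP)\PP)/PP  lex  "built"
[7,8] PP  lex  "plan"
[6,8] (S\NP)\PP  >  k=7
[4,8] S\NP  <  k=6
[0,8] S  >  k=4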